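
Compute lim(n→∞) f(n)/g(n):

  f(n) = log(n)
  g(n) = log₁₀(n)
log(10)

Since log(n) and log₁₀(n) have the same growth rate (O(log n)),
the ratio converges to a constant: log(10).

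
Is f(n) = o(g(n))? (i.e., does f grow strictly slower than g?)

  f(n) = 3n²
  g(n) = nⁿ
True

f(n) = 3n² is O(n²), and g(n) = nⁿ is O(nⁿ).
Since O(n²) grows strictly slower than O(nⁿ), f(n) = o(g(n)) is true.
This means lim(n→∞) f(n)/g(n) = 0.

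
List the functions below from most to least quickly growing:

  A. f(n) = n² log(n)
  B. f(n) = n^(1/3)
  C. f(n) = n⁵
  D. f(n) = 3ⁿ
D > C > A > B

Comparing growth rates:
D = 3ⁿ is O(3ⁿ)
C = n⁵ is O(n⁵)
A = n² log(n) is O(n² log n)
B = n^(1/3) is O(n^(1/3))

Therefore, the order from fastest to slowest is: D > C > A > B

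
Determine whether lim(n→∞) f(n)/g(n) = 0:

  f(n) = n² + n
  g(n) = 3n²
False

f(n) = n² + n is O(n²), and g(n) = 3n² is O(n²).
Since they have the same growth rate, f(n) = o(g(n)) is false.
(f = o(g) requires f to grow strictly slower, not equal.)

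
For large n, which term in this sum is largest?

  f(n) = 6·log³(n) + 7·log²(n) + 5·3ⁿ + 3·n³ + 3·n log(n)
5·3ⁿ

Looking at each term:
  - 6·log³(n) is O(log³ n)
  - 7·log²(n) is O(log² n)
  - 5·3ⁿ is O(3ⁿ)
  - 3·n³ is O(n³)
  - 3·n log(n) is O(n log n)

The term 5·3ⁿ (O(3ⁿ)) grows fastest and dominates all others.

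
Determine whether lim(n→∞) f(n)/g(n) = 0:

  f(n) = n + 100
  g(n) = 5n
False

f(n) = n + 100 is O(n), and g(n) = 5n is O(n).
Since they have the same growth rate, f(n) = o(g(n)) is false.
(f = o(g) requires f to grow strictly slower, not equal.)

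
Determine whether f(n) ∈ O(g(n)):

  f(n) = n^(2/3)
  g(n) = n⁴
True

f(n) = n^(2/3) is O(n^(2/3)), and g(n) = n⁴ is O(n⁴).
Since O(n^(2/3)) ⊆ O(n⁴) (f grows no faster than g), f(n) = O(g(n)) is true.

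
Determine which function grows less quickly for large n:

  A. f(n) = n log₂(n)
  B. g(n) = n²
A

f(n) = n log₂(n) is O(n log n), while g(n) = n² is O(n²).
Since O(n log n) grows slower than O(n²), f(n) is dominated.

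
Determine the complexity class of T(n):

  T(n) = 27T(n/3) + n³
Θ(n³ log n)

Master Theorem: a = 27, b = 3, f(n) = n³.
Compute the critical exponent d = log₃(27) = 3.
Compare f(n) = Θ(n³) against n^d:
  k = 3 = d, so f(n) = Θ(n^d) — Case 2.
  Work is balanced across levels: T(n) = Θ(n^d log n) = Θ(n³ log n).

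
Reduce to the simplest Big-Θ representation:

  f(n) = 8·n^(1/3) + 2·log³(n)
Θ(n^(1/3))

Order the terms by growth rate: 2·log³(n) ≺ 8·n^(1/3).
The fastest-growing term 8·n^(1/3) dominates as n → ∞; dropping its constant factor gives Θ(n^(1/3)).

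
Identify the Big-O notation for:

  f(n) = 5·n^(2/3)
O(n^(2/3))

The dominant term in 5·n^(2/3) is 5·n^(2/3), which is Θ(n^(2/3)).
Constants are absorbed, so the tightest bound is O(n^(2/3)).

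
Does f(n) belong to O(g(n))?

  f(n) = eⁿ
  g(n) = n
False

f(n) = eⁿ is O(eⁿ), and g(n) = n is O(n).
Since O(eⁿ) grows faster than O(n), f(n) = O(g(n)) is false.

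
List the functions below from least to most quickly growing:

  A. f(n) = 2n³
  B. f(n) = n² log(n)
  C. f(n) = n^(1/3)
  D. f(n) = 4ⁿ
C < B < A < D

Comparing growth rates:
C = n^(1/3) is O(n^(1/3))
B = n² log(n) is O(n² log n)
A = 2n³ is O(n³)
D = 4ⁿ is O(4ⁿ)

Therefore, the order from slowest to fastest is: C < B < A < D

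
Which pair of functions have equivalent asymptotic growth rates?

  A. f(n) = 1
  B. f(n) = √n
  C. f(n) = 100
A and C

Examining each function:
  A. 1 is O(1)
  B. √n is O(√n)
  C. 100 is O(1)

Functions A and C both have the same complexity class.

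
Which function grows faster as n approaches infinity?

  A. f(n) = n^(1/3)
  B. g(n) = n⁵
B

f(n) = n^(1/3) is O(n^(1/3)), while g(n) = n⁵ is O(n⁵).
Since O(n⁵) grows faster than O(n^(1/3)), g(n) dominates.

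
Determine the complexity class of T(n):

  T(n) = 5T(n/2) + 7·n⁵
Θ(n⁵)

Master Theorem: a = 5, b = 2, f(n) = 7·n⁵.
Compute the critical exponent d = log₂(5) = 2.322.
Compare f(n) = Θ(n⁵) against n^d:
  k = 5 > d = 2.322, so f(n) = Ω(n^(d+ε)) — Case 3.
  Regularity: a·(n/b)^5/n^5 = a/b^5 = 5/32 < 1 ✓.
  The top-level work dominates: T(n) = Θ(f(n)) = Θ(n⁵).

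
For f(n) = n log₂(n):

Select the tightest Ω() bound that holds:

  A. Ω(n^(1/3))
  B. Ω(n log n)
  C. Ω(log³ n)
B

f(n) = n log₂(n) is Ω(n log n).
All listed options are valid Big-Ω bounds (lower bounds),
but Ω(n log n) is the tightest (largest valid bound).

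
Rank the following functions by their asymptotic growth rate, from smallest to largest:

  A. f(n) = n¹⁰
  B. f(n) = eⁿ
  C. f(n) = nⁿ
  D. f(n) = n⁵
D < A < B < C

Comparing growth rates:
D = n⁵ is O(n⁵)
A = n¹⁰ is O(n¹⁰)
B = eⁿ is O(eⁿ)
C = nⁿ is O(nⁿ)

Therefore, the order from slowest to fastest is: D < A < B < C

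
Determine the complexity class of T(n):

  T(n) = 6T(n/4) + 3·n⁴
Θ(n⁴)

Master Theorem: a = 6, b = 4, f(n) = 3·n⁴.
Compute the critical exponent d = log₄(6) = 1.292.
Compare f(n) = Θ(n⁴) against n^d:
  k = 4 > d = 1.292, so f(n) = Ω(n^(d+ε)) — Case 3.
  Regularity: a·(n/b)^4/n^4 = a/b^4 = 6/256 < 1 ✓.
  The top-level work dominates: T(n) = Θ(f(n)) = Θ(n⁴).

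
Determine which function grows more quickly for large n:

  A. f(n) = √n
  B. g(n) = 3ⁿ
B

f(n) = √n is O(√n), while g(n) = 3ⁿ is O(3ⁿ).
Since O(3ⁿ) grows faster than O(√n), g(n) dominates.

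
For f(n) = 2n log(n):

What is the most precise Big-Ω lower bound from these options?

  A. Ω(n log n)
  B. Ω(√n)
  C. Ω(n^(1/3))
A

f(n) = 2n log(n) is Ω(n log n).
All listed options are valid Big-Ω bounds (lower bounds),
but Ω(n log n) is the tightest (largest valid bound).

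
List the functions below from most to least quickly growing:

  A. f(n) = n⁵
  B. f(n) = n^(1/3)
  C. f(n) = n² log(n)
A > C > B

Comparing growth rates:
A = n⁵ is O(n⁵)
C = n² log(n) is O(n² log n)
B = n^(1/3) is O(n^(1/3))

Therefore, the order from fastest to slowest is: A > C > B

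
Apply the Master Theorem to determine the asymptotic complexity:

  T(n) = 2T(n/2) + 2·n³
Θ(n³)

Master Theorem: a = 2, b = 2, f(n) = 2·n³.
Compute the critical exponent d = log₂(2) = 1.
Compare f(n) = Θ(n³) against n^d:
  k = 3 > d = 1, so f(n) = Ω(n^(d+ε)) — Case 3.
  Regularity: a·(n/b)^3/n^3 = a/b^3 = 2/8 < 1 ✓.
  The top-level work dominates: T(n) = Θ(f(n)) = Θ(n³).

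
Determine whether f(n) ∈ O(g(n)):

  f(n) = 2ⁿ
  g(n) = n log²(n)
False

f(n) = 2ⁿ is O(2ⁿ), and g(n) = n log²(n) is O(n log² n).
Since O(2ⁿ) grows faster than O(n log² n), f(n) = O(g(n)) is false.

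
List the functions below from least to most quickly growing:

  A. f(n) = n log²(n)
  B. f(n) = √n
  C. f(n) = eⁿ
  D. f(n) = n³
B < A < D < C

Comparing growth rates:
B = √n is O(√n)
A = n log²(n) is O(n log² n)
D = n³ is O(n³)
C = eⁿ is O(eⁿ)

Therefore, the order from slowest to fastest is: B < A < D < C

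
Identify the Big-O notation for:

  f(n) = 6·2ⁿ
O(2ⁿ)

The dominant term in 6·2ⁿ is 6·2ⁿ, which is Θ(2ⁿ).
Constants are absorbed, so the tightest bound is O(2ⁿ).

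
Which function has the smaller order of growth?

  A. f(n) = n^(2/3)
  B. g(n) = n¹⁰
A

f(n) = n^(2/3) is O(n^(2/3)), while g(n) = n¹⁰ is O(n¹⁰).
Since O(n^(2/3)) grows slower than O(n¹⁰), f(n) is dominated.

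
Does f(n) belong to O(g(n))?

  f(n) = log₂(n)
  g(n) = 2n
True

f(n) = log₂(n) is O(log n), and g(n) = 2n is O(n).
Since O(log n) ⊆ O(n) (f grows no faster than g), f(n) = O(g(n)) is true.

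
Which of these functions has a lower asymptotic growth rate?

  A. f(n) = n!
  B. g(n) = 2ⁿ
B

f(n) = n! is O(n!), while g(n) = 2ⁿ is O(2ⁿ).
Since O(2ⁿ) grows slower than O(n!), g(n) is dominated.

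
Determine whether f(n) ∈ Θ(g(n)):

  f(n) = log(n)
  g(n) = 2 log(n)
True

f(n) = log(n) and g(n) = 2 log(n) are both O(log n).
Since they have the same asymptotic growth rate, f(n) = Θ(g(n)) is true.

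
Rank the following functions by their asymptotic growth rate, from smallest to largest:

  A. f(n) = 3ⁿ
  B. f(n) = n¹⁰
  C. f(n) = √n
C < B < A

Comparing growth rates:
C = √n is O(√n)
B = n¹⁰ is O(n¹⁰)
A = 3ⁿ is O(3ⁿ)

Therefore, the order from slowest to fastest is: C < B < A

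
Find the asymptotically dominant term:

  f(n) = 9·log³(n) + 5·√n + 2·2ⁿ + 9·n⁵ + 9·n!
9·n!

Looking at each term:
  - 9·log³(n) is O(log³ n)
  - 5·√n is O(√n)
  - 2·2ⁿ is O(2ⁿ)
  - 9·n⁵ is O(n⁵)
  - 9·n! is O(n!)

The term 9·n! (O(n!)) grows fastest and dominates all others.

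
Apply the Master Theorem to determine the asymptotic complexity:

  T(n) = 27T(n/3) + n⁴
Θ(n⁴)

Master Theorem: a = 27, b = 3, f(n) = n⁴.
Compute the critical exponent d = log₃(27) = 3.
Compare f(n) = Θ(n⁴) against n^d:
  k = 4 > d = 3, so f(n) = Ω(n^(d+ε)) — Case 3.
  Regularity: a·(n/b)^4/n^4 = a/b^4 = 27/81 < 1 ✓.
  The top-level work dominates: T(n) = Θ(f(n)) = Θ(n⁴).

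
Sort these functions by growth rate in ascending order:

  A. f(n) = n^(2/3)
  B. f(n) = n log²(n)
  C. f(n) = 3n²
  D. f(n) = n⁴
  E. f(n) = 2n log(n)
A < E < B < C < D

Comparing growth rates:
A = n^(2/3) is O(n^(2/3))
E = 2n log(n) is O(n log n)
B = n log²(n) is O(n log² n)
C = 3n² is O(n²)
D = n⁴ is O(n⁴)

Therefore, the order from slowest to fastest is: A < E < B < C < D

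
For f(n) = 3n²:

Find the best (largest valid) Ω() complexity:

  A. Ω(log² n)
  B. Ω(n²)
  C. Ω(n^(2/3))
B

f(n) = 3n² is Ω(n²).
All listed options are valid Big-Ω bounds (lower bounds),
but Ω(n²) is the tightest (largest valid bound).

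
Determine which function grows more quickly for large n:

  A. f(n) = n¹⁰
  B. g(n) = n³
A

f(n) = n¹⁰ is O(n¹⁰), while g(n) = n³ is O(n³).
Since O(n¹⁰) grows faster than O(n³), f(n) dominates.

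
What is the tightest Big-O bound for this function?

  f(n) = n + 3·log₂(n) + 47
O(n)

The dominant term in n + 3·log₂(n) + 47 is n, which is Θ(n).
Lower-order terms (3·log₂(n), 47) are asymptotically negligible.
Constants are absorbed, so the tightest bound is O(n).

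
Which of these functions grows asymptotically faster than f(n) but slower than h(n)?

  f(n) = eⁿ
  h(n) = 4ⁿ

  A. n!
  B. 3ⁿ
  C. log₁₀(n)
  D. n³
B

We need g(n) with eⁿ = o(g(n)) and g(n) = o(4ⁿ), i.e. O(eⁿ) ≺ g ≺ O(4ⁿ).
Check each option:
  A. n! — O(n!) does not grow strictly slower than h(n)
  B. 3ⁿ — O(3ⁿ) is strictly between O(eⁿ) and O(4ⁿ) ✓
  C. log₁₀(n) — O(log n) does not grow strictly faster than f(n)
  D. n³ — O(n³) does not grow strictly faster than f(n)

Only option B (3ⁿ) lies strictly between.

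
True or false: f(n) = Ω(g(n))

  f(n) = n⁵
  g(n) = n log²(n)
True

f(n) = n⁵ is O(n⁵), and g(n) = n log²(n) is O(n log² n).
Since O(n⁵) grows at least as fast as O(n log² n), f(n) = Ω(g(n)) is true.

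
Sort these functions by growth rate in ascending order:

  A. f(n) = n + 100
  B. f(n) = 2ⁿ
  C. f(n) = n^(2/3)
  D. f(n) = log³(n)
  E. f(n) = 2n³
D < C < A < E < B

Comparing growth rates:
D = log³(n) is O(log³ n)
C = n^(2/3) is O(n^(2/3))
A = n + 100 is O(n)
E = 2n³ is O(n³)
B = 2ⁿ is O(2ⁿ)

Therefore, the order from slowest to fastest is: D < C < A < E < B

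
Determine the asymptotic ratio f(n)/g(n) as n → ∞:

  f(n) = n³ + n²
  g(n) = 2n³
1/2

Since n³ + n² and 2n³ have the same growth rate (O(n³)),
the ratio converges to a constant: 1/2.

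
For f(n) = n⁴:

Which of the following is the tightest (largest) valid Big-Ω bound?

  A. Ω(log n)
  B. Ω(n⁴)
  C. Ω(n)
B

f(n) = n⁴ is Ω(n⁴).
All listed options are valid Big-Ω bounds (lower bounds),
but Ω(n⁴) is the tightest (largest valid bound).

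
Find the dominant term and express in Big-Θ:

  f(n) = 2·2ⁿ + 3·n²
Θ(2ⁿ)

Order the terms by growth rate: 3·n² ≺ 2·2ⁿ.
The fastest-growing term 2·2ⁿ dominates as n → ∞; dropping its constant factor gives Θ(2ⁿ).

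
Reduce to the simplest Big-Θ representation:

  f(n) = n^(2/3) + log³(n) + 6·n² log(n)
Θ(n² log n)

Order the terms by growth rate: log³(n) ≺ n^(2/3) ≺ 6·n² log(n).
The fastest-growing term 6·n² log(n) dominates as n → ∞; dropping its constant factor gives Θ(n² log n).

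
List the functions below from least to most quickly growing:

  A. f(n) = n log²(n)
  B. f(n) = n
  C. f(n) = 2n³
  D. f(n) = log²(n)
D < B < A < C

Comparing growth rates:
D = log²(n) is O(log² n)
B = n is O(n)
A = n log²(n) is O(n log² n)
C = 2n³ is O(n³)

Therefore, the order from slowest to fastest is: D < B < A < C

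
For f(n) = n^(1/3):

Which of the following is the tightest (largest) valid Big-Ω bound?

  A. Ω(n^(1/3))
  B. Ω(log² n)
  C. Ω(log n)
A

f(n) = n^(1/3) is Ω(n^(1/3)).
All listed options are valid Big-Ω bounds (lower bounds),
but Ω(n^(1/3)) is the tightest (largest valid bound).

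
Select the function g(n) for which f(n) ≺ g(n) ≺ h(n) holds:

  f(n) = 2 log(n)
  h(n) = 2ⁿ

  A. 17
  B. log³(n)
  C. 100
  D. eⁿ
B

We need g(n) with 2 log(n) = o(g(n)) and g(n) = o(2ⁿ), i.e. O(log n) ≺ g ≺ O(2ⁿ).
Check each option:
  A. 17 — O(1) does not grow strictly faster than f(n)
  B. log³(n) — O(log³ n) is strictly between O(log n) and O(2ⁿ) ✓
  C. 100 — O(1) does not grow strictly faster than f(n)
  D. eⁿ — O(eⁿ) does not grow strictly slower than h(n)

Only option B (log³(n)) lies strictly between.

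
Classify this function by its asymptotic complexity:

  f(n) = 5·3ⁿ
O(3ⁿ)

The dominant term in 5·3ⁿ is 5·3ⁿ, which is Θ(3ⁿ).
Constants are absorbed, so the tightest bound is O(3ⁿ).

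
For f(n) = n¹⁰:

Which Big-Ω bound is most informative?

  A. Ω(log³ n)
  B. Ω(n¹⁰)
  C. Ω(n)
B

f(n) = n¹⁰ is Ω(n¹⁰).
All listed options are valid Big-Ω bounds (lower bounds),
but Ω(n¹⁰) is the tightest (largest valid bound).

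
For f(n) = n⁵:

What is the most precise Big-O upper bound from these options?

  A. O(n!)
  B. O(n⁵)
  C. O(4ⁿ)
B

f(n) = n⁵ is O(n⁵).
All listed options are valid Big-O bounds (upper bounds),
but O(n⁵) is the tightest (smallest valid bound).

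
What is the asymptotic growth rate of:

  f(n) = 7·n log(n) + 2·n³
Θ(n³)

Order the terms by growth rate: 7·n log(n) ≺ 2·n³.
The fastest-growing term 2·n³ dominates as n → ∞; dropping its constant factor gives Θ(n³).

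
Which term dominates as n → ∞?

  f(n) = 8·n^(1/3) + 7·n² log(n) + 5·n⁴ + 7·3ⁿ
7·3ⁿ

Looking at each term:
  - 8·n^(1/3) is O(n^(1/3))
  - 7·n² log(n) is O(n² log n)
  - 5·n⁴ is O(n⁴)
  - 7·3ⁿ is O(3ⁿ)

The term 7·3ⁿ (O(3ⁿ)) grows fastest and dominates all others.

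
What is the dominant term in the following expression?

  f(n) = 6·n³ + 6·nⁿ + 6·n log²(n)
6·nⁿ

Looking at each term:
  - 6·n³ is O(n³)
  - 6·nⁿ is O(nⁿ)
  - 6·n log²(n) is O(n log² n)

The term 6·nⁿ (O(nⁿ)) grows fastest and dominates all others.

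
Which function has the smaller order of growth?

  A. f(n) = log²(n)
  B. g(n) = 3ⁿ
A

f(n) = log²(n) is O(log² n), while g(n) = 3ⁿ is O(3ⁿ).
Since O(log² n) grows slower than O(3ⁿ), f(n) is dominated.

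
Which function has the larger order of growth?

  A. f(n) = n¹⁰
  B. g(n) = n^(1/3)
A

f(n) = n¹⁰ is O(n¹⁰), while g(n) = n^(1/3) is O(n^(1/3)).
Since O(n¹⁰) grows faster than O(n^(1/3)), f(n) dominates.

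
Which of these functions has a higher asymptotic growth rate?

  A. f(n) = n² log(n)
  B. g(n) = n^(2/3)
A

f(n) = n² log(n) is O(n² log n), while g(n) = n^(2/3) is O(n^(2/3)).
Since O(n² log n) grows faster than O(n^(2/3)), f(n) dominates.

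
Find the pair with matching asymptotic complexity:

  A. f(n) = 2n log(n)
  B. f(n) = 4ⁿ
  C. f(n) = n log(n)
A and C

Examining each function:
  A. 2n log(n) is O(n log n)
  B. 4ⁿ is O(4ⁿ)
  C. n log(n) is O(n log n)

Functions A and C both have the same complexity class.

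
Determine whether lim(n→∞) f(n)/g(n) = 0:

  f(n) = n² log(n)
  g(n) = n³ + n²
True

f(n) = n² log(n) is O(n² log n), and g(n) = n³ + n² is O(n³).
Since O(n² log n) grows strictly slower than O(n³), f(n) = o(g(n)) is true.
This means lim(n→∞) f(n)/g(n) = 0.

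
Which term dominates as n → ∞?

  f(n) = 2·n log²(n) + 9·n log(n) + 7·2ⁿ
7·2ⁿ

Looking at each term:
  - 2·n log²(n) is O(n log² n)
  - 9·n log(n) is O(n log n)
  - 7·2ⁿ is O(2ⁿ)

The term 7·2ⁿ (O(2ⁿ)) grows fastest and dominates all others.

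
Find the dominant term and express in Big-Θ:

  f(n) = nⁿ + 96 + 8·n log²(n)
Θ(nⁿ)

Order the terms by growth rate: 96 ≺ 8·n log²(n) ≺ nⁿ.
The fastest-growing term nⁿ dominates as n → ∞; dropping its constant factor gives Θ(nⁿ).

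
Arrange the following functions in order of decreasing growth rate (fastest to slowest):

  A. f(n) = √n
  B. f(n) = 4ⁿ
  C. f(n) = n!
C > B > A

Comparing growth rates:
C = n! is O(n!)
B = 4ⁿ is O(4ⁿ)
A = √n is O(√n)

Therefore, the order from fastest to slowest is: C > B > A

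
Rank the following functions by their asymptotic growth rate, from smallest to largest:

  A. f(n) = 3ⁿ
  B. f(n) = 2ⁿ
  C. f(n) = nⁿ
B < A < C

Comparing growth rates:
B = 2ⁿ is O(2ⁿ)
A = 3ⁿ is O(3ⁿ)
C = nⁿ is O(nⁿ)

Therefore, the order from slowest to fastest is: B < A < C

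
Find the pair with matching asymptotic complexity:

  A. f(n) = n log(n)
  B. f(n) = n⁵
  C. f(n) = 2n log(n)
A and C

Examining each function:
  A. n log(n) is O(n log n)
  B. n⁵ is O(n⁵)
  C. 2n log(n) is O(n log n)

Functions A and C both have the same complexity class.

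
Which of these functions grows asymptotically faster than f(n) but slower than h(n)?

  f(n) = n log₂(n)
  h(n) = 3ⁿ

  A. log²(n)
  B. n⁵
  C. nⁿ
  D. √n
B

We need g(n) with n log₂(n) = o(g(n)) and g(n) = o(3ⁿ), i.e. O(n log n) ≺ g ≺ O(3ⁿ).
Check each option:
  A. log²(n) — O(log² n) does not grow strictly faster than f(n)
  B. n⁵ — O(n⁵) is strictly between O(n log n) and O(3ⁿ) ✓
  C. nⁿ — O(nⁿ) does not grow strictly slower than h(n)
  D. √n — O(√n) does not grow strictly faster than f(n)

Only option B (n⁵) lies strictly between.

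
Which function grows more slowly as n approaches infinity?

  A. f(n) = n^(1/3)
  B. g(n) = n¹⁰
A

f(n) = n^(1/3) is O(n^(1/3)), while g(n) = n¹⁰ is O(n¹⁰).
Since O(n^(1/3)) grows slower than O(n¹⁰), f(n) is dominated.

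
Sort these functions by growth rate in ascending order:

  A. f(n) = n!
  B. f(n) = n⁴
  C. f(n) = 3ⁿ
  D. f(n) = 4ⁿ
B < C < D < A

Comparing growth rates:
B = n⁴ is O(n⁴)
C = 3ⁿ is O(3ⁿ)
D = 4ⁿ is O(4ⁿ)
A = n! is O(n!)

Therefore, the order from slowest to fastest is: B < C < D < A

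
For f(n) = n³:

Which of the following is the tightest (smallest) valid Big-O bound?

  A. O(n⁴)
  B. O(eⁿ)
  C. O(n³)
C

f(n) = n³ is O(n³).
All listed options are valid Big-O bounds (upper bounds),
but O(n³) is the tightest (smallest valid bound).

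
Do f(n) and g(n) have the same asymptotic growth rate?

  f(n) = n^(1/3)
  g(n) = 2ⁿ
False

f(n) = n^(1/3) is O(n^(1/3)), and g(n) = 2ⁿ is O(2ⁿ).
Since they have different growth rates, f(n) = Θ(g(n)) is false.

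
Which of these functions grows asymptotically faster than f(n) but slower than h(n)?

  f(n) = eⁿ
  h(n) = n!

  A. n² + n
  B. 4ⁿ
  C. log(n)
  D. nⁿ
B

We need g(n) with eⁿ = o(g(n)) and g(n) = o(n!), i.e. O(eⁿ) ≺ g ≺ O(n!).
Check each option:
  A. n² + n — O(n²) does not grow strictly faster than f(n)
  B. 4ⁿ — O(4ⁿ) is strictly between O(eⁿ) and O(n!) ✓
  C. log(n) — O(log n) does not grow strictly faster than f(n)
  D. nⁿ — O(nⁿ) does not grow strictly slower than h(n)

Only option B (4ⁿ) lies strictly between.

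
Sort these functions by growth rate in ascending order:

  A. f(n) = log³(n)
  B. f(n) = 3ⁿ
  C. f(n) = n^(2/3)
A < C < B

Comparing growth rates:
A = log³(n) is O(log³ n)
C = n^(2/3) is O(n^(2/3))
B = 3ⁿ is O(3ⁿ)

Therefore, the order from slowest to fastest is: A < C < B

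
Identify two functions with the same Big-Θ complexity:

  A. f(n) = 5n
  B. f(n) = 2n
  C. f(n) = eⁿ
A and B

Examining each function:
  A. 5n is O(n)
  B. 2n is O(n)
  C. eⁿ is O(eⁿ)

Functions A and B both have the same complexity class.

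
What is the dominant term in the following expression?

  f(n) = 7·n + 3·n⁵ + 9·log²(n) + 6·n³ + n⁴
3·n⁵

Looking at each term:
  - 7·n is O(n)
  - 3·n⁵ is O(n⁵)
  - 9·log²(n) is O(log² n)
  - 6·n³ is O(n³)
  - n⁴ is O(n⁴)

The term 3·n⁵ (O(n⁵)) grows fastest and dominates all others.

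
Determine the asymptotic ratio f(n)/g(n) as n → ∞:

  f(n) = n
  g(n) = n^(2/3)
∞

Since n (O(n)) grows faster than n^(2/3) (O(n^(2/3))),
the ratio f(n)/g(n) → ∞ as n → ∞.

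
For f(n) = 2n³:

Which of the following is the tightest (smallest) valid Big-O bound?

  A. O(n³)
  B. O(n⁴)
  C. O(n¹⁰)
A

f(n) = 2n³ is O(n³).
All listed options are valid Big-O bounds (upper bounds),
but O(n³) is the tightest (smallest valid bound).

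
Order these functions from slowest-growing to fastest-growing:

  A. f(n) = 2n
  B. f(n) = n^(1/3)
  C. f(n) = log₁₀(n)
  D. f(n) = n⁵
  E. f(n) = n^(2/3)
C < B < E < A < D

Comparing growth rates:
C = log₁₀(n) is O(log n)
B = n^(1/3) is O(n^(1/3))
E = n^(2/3) is O(n^(2/3))
A = 2n is O(n)
D = n⁵ is O(n⁵)

Therefore, the order from slowest to fastest is: C < B < E < A < D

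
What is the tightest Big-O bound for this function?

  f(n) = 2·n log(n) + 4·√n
O(n log n)

The dominant term in 2·n log(n) + 4·√n is 2·n log(n), which is Θ(n log n).
Lower-order terms (4·√n) are asymptotically negligible.
Constants are absorbed, so the tightest bound is O(n log n).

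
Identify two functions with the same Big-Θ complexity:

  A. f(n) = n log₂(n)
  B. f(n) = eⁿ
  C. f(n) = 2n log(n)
A and C

Examining each function:
  A. n log₂(n) is O(n log n)
  B. eⁿ is O(eⁿ)
  C. 2n log(n) is O(n log n)

Functions A and C both have the same complexity class.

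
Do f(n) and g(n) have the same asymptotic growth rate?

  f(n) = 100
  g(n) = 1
True

f(n) = 100 and g(n) = 1 are both O(1).
Since they have the same asymptotic growth rate, f(n) = Θ(g(n)) is true.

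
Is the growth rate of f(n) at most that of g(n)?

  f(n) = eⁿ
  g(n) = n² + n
False

f(n) = eⁿ is O(eⁿ), and g(n) = n² + n is O(n²).
Since O(eⁿ) grows faster than O(n²), f(n) = O(g(n)) is false.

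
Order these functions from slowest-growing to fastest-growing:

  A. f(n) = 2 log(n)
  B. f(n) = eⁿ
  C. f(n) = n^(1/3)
A < C < B

Comparing growth rates:
A = 2 log(n) is O(log n)
C = n^(1/3) is O(n^(1/3))
B = eⁿ is O(eⁿ)

Therefore, the order from slowest to fastest is: A < C < B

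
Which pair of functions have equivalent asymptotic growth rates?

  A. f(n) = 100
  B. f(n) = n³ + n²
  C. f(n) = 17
A and C

Examining each function:
  A. 100 is O(1)
  B. n³ + n² is O(n³)
  C. 17 is O(1)

Functions A and C both have the same complexity class.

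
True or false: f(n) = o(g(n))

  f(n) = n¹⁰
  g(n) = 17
False

f(n) = n¹⁰ is O(n¹⁰), and g(n) = 17 is O(1).
Since O(n¹⁰) grows faster than or equal to O(1), f(n) = o(g(n)) is false.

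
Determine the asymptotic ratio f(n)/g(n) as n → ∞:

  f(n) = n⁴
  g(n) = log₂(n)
∞

Since n⁴ (O(n⁴)) grows faster than log₂(n) (O(log n)),
the ratio f(n)/g(n) → ∞ as n → ∞.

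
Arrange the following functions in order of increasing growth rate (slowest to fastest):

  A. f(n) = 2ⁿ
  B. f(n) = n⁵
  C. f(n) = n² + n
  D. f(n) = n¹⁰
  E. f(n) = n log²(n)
E < C < B < D < A

Comparing growth rates:
E = n log²(n) is O(n log² n)
C = n² + n is O(n²)
B = n⁵ is O(n⁵)
D = n¹⁰ is O(n¹⁰)
A = 2ⁿ is O(2ⁿ)

Therefore, the order from slowest to fastest is: E < C < B < D < A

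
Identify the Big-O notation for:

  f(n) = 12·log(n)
O(log n)

The dominant term in 12·log(n) is 12·log(n), which is Θ(log n).
Constants are absorbed, so the tightest bound is O(log n).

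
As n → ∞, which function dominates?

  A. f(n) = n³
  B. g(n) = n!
B

f(n) = n³ is O(n³), while g(n) = n! is O(n!).
Since O(n!) grows faster than O(n³), g(n) dominates.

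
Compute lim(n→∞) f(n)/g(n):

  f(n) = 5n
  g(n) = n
5

Since 5n and n have the same growth rate (O(n)),
the ratio converges to a constant: 5.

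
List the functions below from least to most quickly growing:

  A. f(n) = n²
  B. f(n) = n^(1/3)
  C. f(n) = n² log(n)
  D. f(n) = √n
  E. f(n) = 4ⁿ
B < D < A < C < E

Comparing growth rates:
B = n^(1/3) is O(n^(1/3))
D = √n is O(√n)
A = n² is O(n²)
C = n² log(n) is O(n² log n)
E = 4ⁿ is O(4ⁿ)

Therefore, the order from slowest to fastest is: B < D < A < C < E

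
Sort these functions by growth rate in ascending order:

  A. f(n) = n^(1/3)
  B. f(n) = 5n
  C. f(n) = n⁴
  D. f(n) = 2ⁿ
A < B < C < D

Comparing growth rates:
A = n^(1/3) is O(n^(1/3))
B = 5n is O(n)
C = n⁴ is O(n⁴)
D = 2ⁿ is O(2ⁿ)

Therefore, the order from slowest to fastest is: A < B < C < D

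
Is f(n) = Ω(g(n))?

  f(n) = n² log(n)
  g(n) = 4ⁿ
False

f(n) = n² log(n) is O(n² log n), and g(n) = 4ⁿ is O(4ⁿ).
Since O(n² log n) grows slower than O(4ⁿ), f(n) = Ω(g(n)) is false.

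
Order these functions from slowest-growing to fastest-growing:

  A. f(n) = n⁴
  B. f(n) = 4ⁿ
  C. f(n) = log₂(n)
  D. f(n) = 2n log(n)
C < D < A < B

Comparing growth rates:
C = log₂(n) is O(log n)
D = 2n log(n) is O(n log n)
A = n⁴ is O(n⁴)
B = 4ⁿ is O(4ⁿ)

Therefore, the order from slowest to fastest is: C < D < A < B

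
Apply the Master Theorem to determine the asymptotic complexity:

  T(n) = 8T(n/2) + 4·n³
Θ(n³ log n)

Master Theorem: a = 8, b = 2, f(n) = 4·n³.
Compute the critical exponent d = log₂(8) = 3.
Compare f(n) = Θ(n³) against n^d:
  k = 3 = d, so f(n) = Θ(n^d) — Case 2.
  Work is balanced across levels: T(n) = Θ(n^d log n) = Θ(n³ log n).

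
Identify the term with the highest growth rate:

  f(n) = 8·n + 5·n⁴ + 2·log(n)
5·n⁴

Looking at each term:
  - 8·n is O(n)
  - 5·n⁴ is O(n⁴)
  - 2·log(n) is O(log n)

The term 5·n⁴ (O(n⁴)) grows fastest and dominates all others.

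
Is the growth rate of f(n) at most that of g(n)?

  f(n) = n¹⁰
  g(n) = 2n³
False

f(n) = n¹⁰ is O(n¹⁰), and g(n) = 2n³ is O(n³).
Since O(n¹⁰) grows faster than O(n³), f(n) = O(g(n)) is false.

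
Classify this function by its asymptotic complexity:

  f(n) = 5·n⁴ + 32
O(n⁴)

The dominant term in 5·n⁴ + 32 is 5·n⁴, which is Θ(n⁴).
Lower-order terms (32) are asymptotically negligible.
Constants are absorbed, so the tightest bound is O(n⁴).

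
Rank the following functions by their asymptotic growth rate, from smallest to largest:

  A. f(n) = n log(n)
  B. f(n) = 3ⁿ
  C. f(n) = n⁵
A < C < B

Comparing growth rates:
A = n log(n) is O(n log n)
C = n⁵ is O(n⁵)
B = 3ⁿ is O(3ⁿ)

Therefore, the order from slowest to fastest is: A < C < B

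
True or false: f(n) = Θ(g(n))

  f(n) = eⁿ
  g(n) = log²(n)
False

f(n) = eⁿ is O(eⁿ), and g(n) = log²(n) is O(log² n).
Since they have different growth rates, f(n) = Θ(g(n)) is false.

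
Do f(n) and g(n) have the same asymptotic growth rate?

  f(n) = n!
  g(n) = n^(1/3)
False

f(n) = n! is O(n!), and g(n) = n^(1/3) is O(n^(1/3)).
Since they have different growth rates, f(n) = Θ(g(n)) is false.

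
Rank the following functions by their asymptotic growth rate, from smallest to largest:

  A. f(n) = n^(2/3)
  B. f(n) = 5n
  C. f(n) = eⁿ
A < B < C

Comparing growth rates:
A = n^(2/3) is O(n^(2/3))
B = 5n is O(n)
C = eⁿ is O(eⁿ)

Therefore, the order from slowest to fastest is: A < B < C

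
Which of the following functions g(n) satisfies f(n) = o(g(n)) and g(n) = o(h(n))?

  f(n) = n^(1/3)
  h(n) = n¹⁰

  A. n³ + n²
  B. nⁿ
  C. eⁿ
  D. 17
A

We need g(n) with n^(1/3) = o(g(n)) and g(n) = o(n¹⁰), i.e. O(n^(1/3)) ≺ g ≺ O(n¹⁰).
Check each option:
  A. n³ + n² — O(n³) is strictly between O(n^(1/3)) and O(n¹⁰) ✓
  B. nⁿ — O(nⁿ) does not grow strictly slower than h(n)
  C. eⁿ — O(eⁿ) does not grow strictly slower than h(n)
  D. 17 — O(1) does not grow strictly faster than f(n)

Only option A (n³ + n²) lies strictly between.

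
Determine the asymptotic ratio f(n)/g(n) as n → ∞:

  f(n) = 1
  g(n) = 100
1/100

Since 1 and 100 have the same growth rate (O(1)),
the ratio converges to a constant: 1/100.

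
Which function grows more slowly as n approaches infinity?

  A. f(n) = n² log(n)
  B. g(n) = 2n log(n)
B

f(n) = n² log(n) is O(n² log n), while g(n) = 2n log(n) is O(n log n).
Since O(n log n) grows slower than O(n² log n), g(n) is dominated.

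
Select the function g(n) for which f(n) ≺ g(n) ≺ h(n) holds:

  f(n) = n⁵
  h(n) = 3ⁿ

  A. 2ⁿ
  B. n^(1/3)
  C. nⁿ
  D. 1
A

We need g(n) with n⁵ = o(g(n)) and g(n) = o(3ⁿ), i.e. O(n⁵) ≺ g ≺ O(3ⁿ).
Check each option:
  A. 2ⁿ — O(2ⁿ) is strictly between O(n⁵) and O(3ⁿ) ✓
  B. n^(1/3) — O(n^(1/3)) does not grow strictly faster than f(n)
  C. nⁿ — O(nⁿ) does not grow strictly slower than h(n)
  D. 1 — O(1) does not grow strictly faster than f(n)

Only option A (2ⁿ) lies strictly between.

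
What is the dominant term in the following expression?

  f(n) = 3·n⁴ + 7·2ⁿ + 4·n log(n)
7·2ⁿ

Looking at each term:
  - 3·n⁴ is O(n⁴)
  - 7·2ⁿ is O(2ⁿ)
  - 4·n log(n) is O(n log n)

The term 7·2ⁿ (O(2ⁿ)) grows fastest and dominates all others.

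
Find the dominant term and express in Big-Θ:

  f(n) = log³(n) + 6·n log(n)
Θ(n log n)

Order the terms by growth rate: log³(n) ≺ 6·n log(n).
The fastest-growing term 6·n log(n) dominates as n → ∞; dropping its constant factor gives Θ(n log n).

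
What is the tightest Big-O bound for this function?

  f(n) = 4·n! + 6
O(n!)

The dominant term in 4·n! + 6 is 4·n!, which is Θ(n!).
Lower-order terms (6) are asymptotically negligible.
Constants are absorbed, so the tightest bound is O(n!).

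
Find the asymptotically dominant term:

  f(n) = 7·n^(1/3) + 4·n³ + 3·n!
3·n!

Looking at each term:
  - 7·n^(1/3) is O(n^(1/3))
  - 4·n³ is O(n³)
  - 3·n! is O(n!)

The term 3·n! (O(n!)) grows fastest and dominates all others.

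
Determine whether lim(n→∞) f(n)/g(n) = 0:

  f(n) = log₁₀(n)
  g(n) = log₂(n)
False

f(n) = log₁₀(n) is O(log n), and g(n) = log₂(n) is O(log n).
Since they have the same growth rate, f(n) = o(g(n)) is false.
(f = o(g) requires f to grow strictly slower, not equal.)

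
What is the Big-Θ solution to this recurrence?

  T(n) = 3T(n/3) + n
Θ(n log n)

Master Theorem: a = 3, b = 3, f(n) = n.
Compute the critical exponent d = log₃(3) = 1.
Compare f(n) = Θ(n) against n^d:
  k = 1 = d, so f(n) = Θ(n^d) — Case 2.
  Work is balanced across levels: T(n) = Θ(n^d log n) = Θ(n log n).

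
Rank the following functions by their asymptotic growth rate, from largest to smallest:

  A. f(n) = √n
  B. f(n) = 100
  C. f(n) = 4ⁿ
C > A > B

Comparing growth rates:
C = 4ⁿ is O(4ⁿ)
A = √n is O(√n)
B = 100 is O(1)

Therefore, the order from fastest to slowest is: C > A > B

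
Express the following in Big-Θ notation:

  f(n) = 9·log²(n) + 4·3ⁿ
Θ(3ⁿ)

Order the terms by growth rate: 9·log²(n) ≺ 4·3ⁿ.
The fastest-growing term 4·3ⁿ dominates as n → ∞; dropping its constant factor gives Θ(3ⁿ).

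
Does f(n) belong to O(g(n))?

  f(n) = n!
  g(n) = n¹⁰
False

f(n) = n! is O(n!), and g(n) = n¹⁰ is O(n¹⁰).
Since O(n!) grows faster than O(n¹⁰), f(n) = O(g(n)) is false.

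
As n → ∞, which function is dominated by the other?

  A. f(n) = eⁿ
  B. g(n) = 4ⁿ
A

f(n) = eⁿ is O(eⁿ), while g(n) = 4ⁿ is O(4ⁿ).
Since O(eⁿ) grows slower than O(4ⁿ), f(n) is dominated.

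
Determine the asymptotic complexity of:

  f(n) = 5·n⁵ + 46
O(n⁵)

The dominant term in 5·n⁵ + 46 is 5·n⁵, which is Θ(n⁵).
Lower-order terms (46) are asymptotically negligible.
Constants are absorbed, so the tightest bound is O(n⁵).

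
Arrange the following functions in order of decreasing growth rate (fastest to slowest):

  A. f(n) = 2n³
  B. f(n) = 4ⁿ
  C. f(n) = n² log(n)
B > A > C

Comparing growth rates:
B = 4ⁿ is O(4ⁿ)
A = 2n³ is O(n³)
C = n² log(n) is O(n² log n)

Therefore, the order from fastest to slowest is: B > A > C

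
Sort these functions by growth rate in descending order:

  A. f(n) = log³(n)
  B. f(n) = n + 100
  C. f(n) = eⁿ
C > B > A

Comparing growth rates:
C = eⁿ is O(eⁿ)
B = n + 100 is O(n)
A = log³(n) is O(log³ n)

Therefore, the order from fastest to slowest is: C > B > A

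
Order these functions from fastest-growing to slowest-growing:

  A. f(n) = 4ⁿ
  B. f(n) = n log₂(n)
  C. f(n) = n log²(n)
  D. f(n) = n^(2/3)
A > C > B > D

Comparing growth rates:
A = 4ⁿ is O(4ⁿ)
C = n log²(n) is O(n log² n)
B = n log₂(n) is O(n log n)
D = n^(2/3) is O(n^(2/3))

Therefore, the order from fastest to slowest is: A > C > B > D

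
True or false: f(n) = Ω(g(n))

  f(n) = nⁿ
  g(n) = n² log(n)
True

f(n) = nⁿ is O(nⁿ), and g(n) = n² log(n) is O(n² log n).
Since O(nⁿ) grows at least as fast as O(n² log n), f(n) = Ω(g(n)) is true.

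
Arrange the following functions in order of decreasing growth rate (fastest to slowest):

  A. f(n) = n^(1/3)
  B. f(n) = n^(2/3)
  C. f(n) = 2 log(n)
B > A > C

Comparing growth rates:
B = n^(2/3) is O(n^(2/3))
A = n^(1/3) is O(n^(1/3))
C = 2 log(n) is O(log n)

Therefore, the order from fastest to slowest is: B > A > C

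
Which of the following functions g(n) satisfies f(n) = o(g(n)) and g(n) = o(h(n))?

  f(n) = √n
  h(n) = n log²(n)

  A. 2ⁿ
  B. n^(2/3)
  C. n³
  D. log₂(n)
B

We need g(n) with √n = o(g(n)) and g(n) = o(n log²(n)), i.e. O(√n) ≺ g ≺ O(n log² n).
Check each option:
  A. 2ⁿ — O(2ⁿ) does not grow strictly slower than h(n)
  B. n^(2/3) — O(n^(2/3)) is strictly between O(√n) and O(n log² n) ✓
  C. n³ — O(n³) does not grow strictly slower than h(n)
  D. log₂(n) — O(log n) does not grow strictly faster than f(n)

Only option B (n^(2/3)) lies strictly between.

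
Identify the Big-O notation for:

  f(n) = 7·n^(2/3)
O(n^(2/3))

The dominant term in 7·n^(2/3) is 7·n^(2/3), which is Θ(n^(2/3)).
Constants are absorbed, so the tightest bound is O(n^(2/3)).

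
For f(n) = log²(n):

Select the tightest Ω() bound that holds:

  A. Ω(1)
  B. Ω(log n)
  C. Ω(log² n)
C

f(n) = log²(n) is Ω(log² n).
All listed options are valid Big-Ω bounds (lower bounds),
but Ω(log² n) is the tightest (largest valid bound).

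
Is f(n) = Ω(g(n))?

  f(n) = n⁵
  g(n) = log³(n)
True

f(n) = n⁵ is O(n⁵), and g(n) = log³(n) is O(log³ n).
Since O(n⁵) grows at least as fast as O(log³ n), f(n) = Ω(g(n)) is true.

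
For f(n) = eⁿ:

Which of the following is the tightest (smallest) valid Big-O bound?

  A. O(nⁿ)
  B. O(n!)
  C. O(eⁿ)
C

f(n) = eⁿ is O(eⁿ).
All listed options are valid Big-O bounds (upper bounds),
but O(eⁿ) is the tightest (smallest valid bound).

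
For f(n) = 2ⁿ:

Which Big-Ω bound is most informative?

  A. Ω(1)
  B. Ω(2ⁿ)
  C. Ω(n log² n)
B

f(n) = 2ⁿ is Ω(2ⁿ).
All listed options are valid Big-Ω bounds (lower bounds),
but Ω(2ⁿ) is the tightest (largest valid bound).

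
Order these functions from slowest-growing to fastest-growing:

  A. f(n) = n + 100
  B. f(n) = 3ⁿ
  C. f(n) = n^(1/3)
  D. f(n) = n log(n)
C < A < D < B

Comparing growth rates:
C = n^(1/3) is O(n^(1/3))
A = n + 100 is O(n)
D = n log(n) is O(n log n)
B = 3ⁿ is O(3ⁿ)

Therefore, the order from slowest to fastest is: C < A < D < B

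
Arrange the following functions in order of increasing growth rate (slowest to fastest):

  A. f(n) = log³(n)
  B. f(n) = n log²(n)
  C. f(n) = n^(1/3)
A < C < B

Comparing growth rates:
A = log³(n) is O(log³ n)
C = n^(1/3) is O(n^(1/3))
B = n log²(n) is O(n log² n)

Therefore, the order from slowest to fastest is: A < C < B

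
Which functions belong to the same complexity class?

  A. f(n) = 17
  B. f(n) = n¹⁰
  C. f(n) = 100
A and C

Examining each function:
  A. 17 is O(1)
  B. n¹⁰ is O(n¹⁰)
  C. 100 is O(1)

Functions A and C both have the same complexity class.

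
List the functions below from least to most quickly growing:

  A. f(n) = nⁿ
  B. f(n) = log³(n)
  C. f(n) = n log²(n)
B < C < A

Comparing growth rates:
B = log³(n) is O(log³ n)
C = n log²(n) is O(n log² n)
A = nⁿ is O(nⁿ)

Therefore, the order from slowest to fastest is: B < C < A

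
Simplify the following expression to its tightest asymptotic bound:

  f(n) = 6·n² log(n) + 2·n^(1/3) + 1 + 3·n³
Θ(n³)

Order the terms by growth rate: 1 ≺ 2·n^(1/3) ≺ 6·n² log(n) ≺ 3·n³.
The fastest-growing term 3·n³ dominates as n → ∞; dropping its constant factor gives Θ(n³).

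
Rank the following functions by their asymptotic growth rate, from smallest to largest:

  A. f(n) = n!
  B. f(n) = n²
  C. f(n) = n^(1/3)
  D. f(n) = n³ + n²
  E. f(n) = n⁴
C < B < D < E < A

Comparing growth rates:
C = n^(1/3) is O(n^(1/3))
B = n² is O(n²)
D = n³ + n² is O(n³)
E = n⁴ is O(n⁴)
A = n! is O(n!)

Therefore, the order from slowest to fastest is: C < B < D < E < A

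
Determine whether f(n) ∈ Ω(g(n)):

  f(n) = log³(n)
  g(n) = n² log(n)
False

f(n) = log³(n) is O(log³ n), and g(n) = n² log(n) is O(n² log n).
Since O(log³ n) grows slower than O(n² log n), f(n) = Ω(g(n)) is false.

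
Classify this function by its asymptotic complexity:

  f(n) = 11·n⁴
O(n⁴)

The dominant term in 11·n⁴ is 11·n⁴, which is Θ(n⁴).
Constants are absorbed, so the tightest bound is O(n⁴).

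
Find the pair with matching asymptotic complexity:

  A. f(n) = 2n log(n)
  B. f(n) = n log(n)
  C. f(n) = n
A and B

Examining each function:
  A. 2n log(n) is O(n log n)
  B. n log(n) is O(n log n)
  C. n is O(n)

Functions A and B both have the same complexity class.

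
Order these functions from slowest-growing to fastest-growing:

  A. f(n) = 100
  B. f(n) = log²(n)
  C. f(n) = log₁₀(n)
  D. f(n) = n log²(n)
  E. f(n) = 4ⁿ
A < C < B < D < E

Comparing growth rates:
A = 100 is O(1)
C = log₁₀(n) is O(log n)
B = log²(n) is O(log² n)
D = n log²(n) is O(n log² n)
E = 4ⁿ is O(4ⁿ)

Therefore, the order from slowest to fastest is: A < C < B < D < E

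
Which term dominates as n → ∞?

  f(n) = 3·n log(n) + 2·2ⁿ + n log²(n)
2·2ⁿ

Looking at each term:
  - 3·n log(n) is O(n log n)
  - 2·2ⁿ is O(2ⁿ)
  - n log²(n) is O(n log² n)

The term 2·2ⁿ (O(2ⁿ)) grows fastest and dominates all others.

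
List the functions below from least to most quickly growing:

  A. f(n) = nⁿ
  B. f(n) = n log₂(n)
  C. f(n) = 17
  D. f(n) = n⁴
C < B < D < A

Comparing growth rates:
C = 17 is O(1)
B = n log₂(n) is O(n log n)
D = n⁴ is O(n⁴)
A = nⁿ is O(nⁿ)

Therefore, the order from slowest to fastest is: C < B < D < A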